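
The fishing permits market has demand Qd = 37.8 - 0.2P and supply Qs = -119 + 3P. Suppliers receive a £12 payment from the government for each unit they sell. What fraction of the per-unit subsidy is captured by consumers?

Consumer share = 0.9375

Pre-subsidy: 37.8 - 0.2P = -119 + 3P gives P* = 49, Q* = 28.
With the subsidy, sellers receive Ps = Pb + 12 for each unit, where Pb is the price buyers pay.
Supply in terms of Pb becomes Qs = -119 + 3(Pb + 12) = -83 + 3Pb. Setting this equal to demand: 37.8 - 0.2Pb = -83 + 3Pb, so Pb = 37.75.
Sellers receive Ps = 37.75 + 12 = 49.75; Q' = 37.8 − 0.2·37.75 = 30.25.
Buyers' price falls by P* − Pb = 49 − 37.75 = 11.25; sellers' price rises by Ps − P* = 49.75 − 49 = 0.75.
So consumers capture 11.25/12 = 0.9375 of each unit of subsidy.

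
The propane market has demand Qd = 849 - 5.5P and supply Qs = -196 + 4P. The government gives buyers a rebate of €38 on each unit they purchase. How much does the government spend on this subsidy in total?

Pre-subsidy: 849 - 5.5P = -196 + 4P gives P* = 110, Q* = 244.
With the rebate, buyers effectively pay Pb = Ps − 38, where Ps is the price sellers receive.
Demand in terms of Ps becomes Qd = 849 − 5.5(Ps − 38) = 1058 - 5.5Ps. Setting this equal to supply: 1058 - 5.5Ps = -196 + 4Ps, so Ps = 132.
Buyers pay Pb = 132 − 38 = 94; Q' = -196 + 4·132 = 332.
Government outlay = subsidy × quantity = 38 × 332 = 12616.

Government cost = €12616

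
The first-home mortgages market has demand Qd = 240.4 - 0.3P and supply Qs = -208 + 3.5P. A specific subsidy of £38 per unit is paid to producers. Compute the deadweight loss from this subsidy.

Pre-subsidy: 240.4 - 0.3P = -208 + 3.5P gives P* = 118, Q* = 205.
With the subsidy, sellers receive Ps = Pb + 38 for each unit, where Pb is the price buyers pay.
Supply in terms of Pb becomes Qs = -208 + 3.5(Pb + 38) = -75 + 3.5Pb. Setting this equal to demand: 240.4 - 0.3Pb = -75 + 3.5Pb, so Pb = 83.
Sellers receive Ps = 83 + 38 = 121; Q' = 240.4 − 0.3·83 = 215.5.
The subsidy expands output by 215.5 − 205 = 10.5 past the efficient level; on those units the gap between marginal cost and willingness to pay runs from 0 up to 38.
DWL = ½ × 38 × 10.5 = 199.5.

Deadweight loss = £199.5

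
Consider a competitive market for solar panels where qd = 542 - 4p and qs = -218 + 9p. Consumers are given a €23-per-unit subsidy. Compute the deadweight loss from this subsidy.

Pre-subsidy: 542 - 4p = -218 + 9p gives p* = 760/13, q* = 4006/13.
With the rebate, buyers effectively pay pb = ps − 23, where ps is the price sellers receive.
Demand in terms of ps becomes qd = 542 − 4(ps − 23) = 634 - 4ps. Setting this equal to supply: 634 - 4ps = -218 + 9ps, so ps = 852/13.
Buyers pay pb = 852/13 − 23 = 553/13; q' = -218 + 9·(852/13) = 4834/13.
The subsidy expands output by 4834/13 − 4006/13 = 828/13 past the efficient level; on those units the gap between marginal cost and willingness to pay runs from 0 up to 23.
DWL = ½ × 23 × 828/13 = 9522/13.

Deadweight loss = 9522/13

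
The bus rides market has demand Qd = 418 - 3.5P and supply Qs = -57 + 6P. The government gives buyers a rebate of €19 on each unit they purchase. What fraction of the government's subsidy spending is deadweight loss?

DWL / government spending = 7/95

Pre-subsidy: 418 - 3.5P = -57 + 6P gives P* = 50, Q* = 243.
With the rebate, buyers effectively pay Pb = Ps − 19, where Ps is the price sellers receive.
Demand in terms of Ps becomes Qd = 418 − 3.5(Ps − 19) = 484.5 - 3.5Ps. Setting this equal to supply: 484.5 - 3.5Ps = -57 + 6Ps, so Ps = 57.
Buyers pay Pb = 57 − 19 = 38; Q' = -57 + 6·57 = 285.
ΔCS = ½(243 + 285)(50 − 38) = 3168; ΔPS = ½(243 + 285)(57 − 50) = 1848.
Government spending = 19 × 285 = 5415.
DWL = ½ × 19 × (285 − 243) = 399; fraction = 399 / 5415 = 7/95.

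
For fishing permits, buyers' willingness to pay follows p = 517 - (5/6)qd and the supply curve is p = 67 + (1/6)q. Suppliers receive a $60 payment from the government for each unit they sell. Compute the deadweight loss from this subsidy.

Pre-subsidy: 517 - (5/6)q = 67 + (1/6)q gives q* = 450 and p* = 142.
With the subsidy, sellers receive ps = pb + 60 for each unit, where pb is the price buyers pay.
On the curves, pb = 517 - (5/6)q and ps = 67 + (1/6)q; the wedge ps − pb = 60 gives 67 + (1/6)q − (517 - (5/6)q) = 60, so q' = 510.
Then pb = 517 − (5/6)·510 = 92 and ps = 67 + (1/6)·510 = 152.
The subsidy expands output by 510 − 450 = 60 past the efficient level; on those units the gap between marginal cost and willingness to pay runs from 0 up to 60.
DWL = ½ × 60 × 60 = 1800.

Deadweight loss = $1800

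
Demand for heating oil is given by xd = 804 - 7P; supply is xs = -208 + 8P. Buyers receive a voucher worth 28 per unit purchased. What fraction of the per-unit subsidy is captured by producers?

Producer share = 7/15

Pre-subsidy: 804 - 7P = -208 + 8P gives P* = 1012/15, x* = 4976/15.
With the rebate, buyers effectively pay Pb = Ps − 28, where Ps is the price sellers receive.
Demand in terms of Ps becomes xd = 804 − 7(Ps − 28) = 1000 - 7Ps. Setting this equal to supply: 1000 - 7Ps = -208 + 8Ps, so Ps = 1208/15.
Buyers pay Pb = 1208/15 − 28 = 788/15; x' = -208 + 8·(1208/15) = 6544/15.
Buyers' price falls by P* − Pb = 1012/15 − 788/15 = 224/15; sellers' price rises by Ps − P* = 1208/15 − 1012/15 = 196/15.
So producers capture (196/15)/28 = 7/15 of each unit of subsidy.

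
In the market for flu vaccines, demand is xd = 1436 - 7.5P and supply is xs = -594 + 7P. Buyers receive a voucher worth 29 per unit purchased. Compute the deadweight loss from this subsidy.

Deadweight loss = 1522.5

Pre-subsidy: 1436 - 7.5P = -594 + 7P gives P* = 140, x* = 386.
With the rebate, buyers effectively pay Pb = Ps − 29, where Ps is the price sellers receive.
Demand in terms of Ps becomes xd = 1436 − 7.5(Ps − 29) = 1653.5 - 7.5Ps. Setting this equal to supply: 1653.5 - 7.5Ps = -594 + 7Ps, so Ps = 155.
Buyers pay Pb = 155 − 29 = 126; x' = -594 + 7·155 = 491.
The subsidy expands output by 491 − 386 = 105 past the efficient level; on those units the gap between marginal cost and willingness to pay runs from 0 up to 29.
DWL = ½ × 29 × 105 = 1522.5.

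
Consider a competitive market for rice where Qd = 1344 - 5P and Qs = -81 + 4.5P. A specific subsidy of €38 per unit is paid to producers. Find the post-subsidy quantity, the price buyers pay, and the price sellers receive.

Q' = 684; buyers pay €132; sellers receive €170

Pre-subsidy: 1344 - 5P = -81 + 4.5P gives P* = 150, Q* = 594.
With the subsidy, sellers receive Ps = Pb + 38 for each unit, where Pb is the price buyers pay.
Supply in terms of Pb becomes Qs = -81 + 4.5(Pb + 38) = 90 + 4.5Pb. Setting this equal to demand: 1344 - 5Pb = 90 + 4.5Pb, so Pb = 132.
Sellers receive Ps = 132 + 38 = 170; Q' = 1344 − 5·132 = 684.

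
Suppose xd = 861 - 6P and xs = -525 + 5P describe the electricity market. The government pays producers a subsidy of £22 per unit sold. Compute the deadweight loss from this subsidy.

Deadweight loss = £660

Pre-subsidy: 861 - 6P = -525 + 5P gives P* = 126, x* = 105.
With the subsidy, sellers receive Ps = Pb + 22 for each unit, where Pb is the price buyers pay.
Supply in terms of Pb becomes xs = -525 + 5(Pb + 22) = -415 + 5Pb. Setting this equal to demand: 861 - 6Pb = -415 + 5Pb, so Pb = 116.
Sellers receive Ps = 116 + 22 = 138; x' = 861 − 6·116 = 165.
The subsidy expands output by 165 − 105 = 60 past the efficient level; on those units the gap between marginal cost and willingness to pay runs from 0 up to 22.
DWL = ½ × 22 × 60 = 660.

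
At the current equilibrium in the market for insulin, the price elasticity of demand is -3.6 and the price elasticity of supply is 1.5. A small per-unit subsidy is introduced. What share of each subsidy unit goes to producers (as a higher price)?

For a small subsidy around the equilibrium, the benefit split depends on the relative slopes, which at a point are proportional to the elasticities.
Buyer share = εs/(εs + |εd|) = 1.5/(1.5 + 3.6) = 5/17; seller share = |εd|/(εs + |εd|) = 12/17.
So producers capture 12/17 of the subsidy.

Producer share = 12/17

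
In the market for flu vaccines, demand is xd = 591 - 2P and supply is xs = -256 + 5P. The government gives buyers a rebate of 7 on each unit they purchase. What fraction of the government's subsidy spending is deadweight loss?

Pre-subsidy: 591 - 2P = -256 + 5P gives P* = 121, x* = 349.
With the rebate, buyers effectively pay Pb = Ps − 7, where Ps is the price sellers receive.
Demand in terms of Ps becomes xd = 591 − 2(Ps − 7) = 605 - 2Ps. Setting this equal to supply: 605 - 2Ps = -256 + 5Ps, so Ps = 123.
Buyers pay Pb = 123 − 7 = 116; x' = -256 + 5·123 = 359.
ΔCS = ½(349 + 359)(121 − 116) = 1770; ΔPS = ½(349 + 359)(123 − 121) = 708.
Government spending = 7 × 359 = 2513.
DWL = ½ × 7 × (359 − 349) = 35; fraction = 35 / 2513 = 5/359.

DWL / government spending = 5/359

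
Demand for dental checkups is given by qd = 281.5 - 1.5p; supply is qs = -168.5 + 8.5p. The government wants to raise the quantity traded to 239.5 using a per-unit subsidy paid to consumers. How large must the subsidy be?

At q = 239.5, invert demand for the buyer price: pb = (281.5 − 239.5)/1.5 = 28; invert supply for the seller price: ps = (239.5 − (-168.5))/8.5 = 48.
The subsidy must fill the gap: s = ps − pb = 48 − 28 = 20.

Required subsidy s = 20 per unit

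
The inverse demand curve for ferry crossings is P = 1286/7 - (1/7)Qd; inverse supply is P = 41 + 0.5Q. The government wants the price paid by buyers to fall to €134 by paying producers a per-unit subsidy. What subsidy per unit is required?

Required subsidy s = €81 per unit

At a buyer price of 134, quantity demanded is 1286 − 7·134 = 348.
Sellers supply 348 only when they receive Ps = 41 + 0.5·348 = 215.
s = Ps − Pb = 215 − 134 = 81.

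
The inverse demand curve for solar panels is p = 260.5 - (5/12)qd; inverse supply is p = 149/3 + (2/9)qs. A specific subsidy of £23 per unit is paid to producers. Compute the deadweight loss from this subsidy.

Pre-subsidy: 260.5 - (5/12)q = 149/3 + (2/9)q gives q* = 330 and p* = 123.
With the subsidy, sellers receive ps = pb + 23 for each unit, where pb is the price buyers pay.
On the curves, pb = 260.5 - (5/12)q and ps = 149/3 + (2/9)q; the wedge ps − pb = 23 gives 149/3 + (2/9)q − (260.5 - (5/12)q) = 23, so q' = 366.
Then pb = 260.5 − (5/12)·366 = 108 and ps = 149/3 + (2/9)·366 = 131.
The subsidy expands output by 366 − 330 = 36 past the efficient level; on those units the gap between marginal cost and willingness to pay runs from 0 up to 23.
DWL = ½ × 23 × 36 = 414.

Deadweight loss = £414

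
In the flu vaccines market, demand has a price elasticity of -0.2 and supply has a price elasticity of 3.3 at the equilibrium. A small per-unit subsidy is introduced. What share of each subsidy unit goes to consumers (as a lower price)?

For a small subsidy around the equilibrium, the benefit split depends on the relative slopes, which at a point are proportional to the elasticities.
Buyer share = εs/(εs + |εd|) = 3.3/(3.3 + 0.2) = 33/35; seller share = |εd|/(εs + |εd|) = 2/35.

Consumer share = 33/35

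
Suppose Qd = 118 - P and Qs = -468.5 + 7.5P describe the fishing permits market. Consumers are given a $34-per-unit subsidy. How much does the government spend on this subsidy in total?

Pre-subsidy: 118 - P = -468.5 + 7.5P gives P* = 69, Q* = 49.
With the rebate, buyers effectively pay Pb = Ps − 34, where Ps is the price sellers receive.
Demand in terms of Ps becomes Qd = 118 − 1(Ps − 34) = 152 - Ps. Setting this equal to supply: 152 - Ps = -468.5 + 7.5Ps, so Ps = 73.
Buyers pay Pb = 73 − 34 = 39; Q' = -468.5 + 7.5·73 = 79.
Government outlay = subsidy × quantity = 34 × 79 = 2686.

Government cost = $2686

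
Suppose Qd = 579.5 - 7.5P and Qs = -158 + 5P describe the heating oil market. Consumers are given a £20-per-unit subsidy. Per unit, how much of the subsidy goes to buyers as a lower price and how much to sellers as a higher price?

Pre-subsidy: 579.5 - 7.5P = -158 + 5P gives P* = 59, Q* = 137.
With the rebate, buyers effectively pay Pb = Ps − 20, where Ps is the price sellers receive.
Demand in terms of Ps becomes Qd = 579.5 − 7.5(Ps − 20) = 729.5 - 7.5Ps. Setting this equal to supply: 729.5 - 7.5Ps = -158 + 5Ps, so Ps = 71.
Buyers pay Pb = 71 − 20 = 51; Q' = -158 + 5·71 = 197.
Buyers' price falls by P* − Pb = 59 − 51 = 8; sellers' price rises by Ps − P* = 71 − 59 = 12.

Buyers gain £8 per unit; sellers gain £12 per unit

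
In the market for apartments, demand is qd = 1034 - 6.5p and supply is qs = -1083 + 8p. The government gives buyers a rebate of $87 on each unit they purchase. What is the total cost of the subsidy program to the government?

Government cost = $34539

Pre-subsidy: 1034 - 6.5p = -1083 + 8p gives p* = 146, q* = 85.
With the rebate, buyers effectively pay pb = ps − 87, where ps is the price sellers receive.
Demand in terms of ps becomes qd = 1034 − 6.5(ps − 87) = 1599.5 - 6.5ps. Setting this equal to supply: 1599.5 - 6.5ps = -1083 + 8ps, so ps = 185.
Buyers pay pb = 185 − 87 = 98; q' = -1083 + 8·185 = 397.
Government outlay = subsidy × quantity = 87 × 397 = 34539.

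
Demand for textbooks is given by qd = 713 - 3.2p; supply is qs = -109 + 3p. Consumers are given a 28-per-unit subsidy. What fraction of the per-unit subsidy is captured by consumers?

Consumer share = 15/31

Pre-subsidy: 713 - 3.2p = -109 + 3p gives p* = 4110/31, q* = 8951/31.
With the rebate, buyers effectively pay pb = ps − 28, where ps is the price sellers receive.
Demand in terms of ps becomes qd = 713 − 3.2(ps − 28) = 802.6 - 3.2ps. Setting this equal to supply: 802.6 - 3.2ps = -109 + 3ps, so ps = 4558/31.
Buyers pay pb = 4558/31 − 28 = 3690/31; q' = -109 + 3·(4558/31) = 10295/31.
Buyers' price falls by p* − pb = 4110/31 − 3690/31 = 420/31; sellers' price rises by ps − p* = 4558/31 − 4110/31 = 448/31.
So consumers capture (420/31)/28 = 15/31 of each unit of subsidy.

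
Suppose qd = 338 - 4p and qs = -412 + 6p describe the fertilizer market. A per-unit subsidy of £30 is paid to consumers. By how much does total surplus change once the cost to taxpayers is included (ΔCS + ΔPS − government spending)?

Net change in total surplus = -£1080

Pre-subsidy: 338 - 4p = -412 + 6p gives p* = 75, q* = 38.
With the rebate, buyers effectively pay pb = ps − 30, where ps is the price sellers receive.
Demand in terms of ps becomes qd = 338 − 4(ps − 30) = 458 - 4ps. Setting this equal to supply: 458 - 4ps = -412 + 6ps, so ps = 87.
Buyers pay pb = 87 − 30 = 57; q' = -412 + 6·87 = 110.
ΔCS = ½(38 + 110)(75 − 57) = 1332; ΔPS = ½(38 + 110)(87 − 75) = 888.
Government spending = 30 × 110 = 3300.
Net change = 1332 + 888 − 3300 = -1080. The loss equals the DWL triangle ½·30·72.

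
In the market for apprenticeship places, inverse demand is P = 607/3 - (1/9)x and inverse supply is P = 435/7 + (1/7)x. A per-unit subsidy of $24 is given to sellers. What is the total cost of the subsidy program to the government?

Government cost = $15516

Pre-subsidy: 607/3 - (1/9)x = 435/7 + (1/7)x gives x* = 552 and P* = 141.
With the subsidy, sellers receive Ps = Pb + 24 for each unit, where Pb is the price buyers pay.
On the curves, Pb = 607/3 - (1/9)x and Ps = 435/7 + (1/7)x; the wedge Ps − Pb = 24 gives 435/7 + (1/7)x − (607/3 - (1/9)x) = 24, so x' = 646.5.
Then Pb = 607/3 − (1/9)·646.5 = 130.5 and Ps = 435/7 + (1/7)·646.5 = 154.5.
Government outlay = subsidy × quantity = 24 × 646.5 = 15516.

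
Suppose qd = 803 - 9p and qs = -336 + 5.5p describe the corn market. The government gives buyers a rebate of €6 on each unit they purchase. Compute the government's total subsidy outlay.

Pre-subsidy: 803 - 9p = -336 + 5.5p gives p* = 2278/29, q* = 2785/29.
With the rebate, buyers effectively pay pb = ps − 6, where ps is the price sellers receive.
Demand in terms of ps becomes qd = 803 − 9(ps − 6) = 857 - 9ps. Setting this equal to supply: 857 - 9ps = -336 + 5.5ps, so ps = 2386/29.
Buyers pay pb = 2386/29 − 6 = 2212/29; q' = -336 + 5.5·(2386/29) = 3379/29.
Government outlay = subsidy × quantity = 6 × 3379/29 = 20274/29.

Government cost = 20274/29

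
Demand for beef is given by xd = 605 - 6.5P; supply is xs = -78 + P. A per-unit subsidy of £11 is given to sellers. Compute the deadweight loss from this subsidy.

Pre-subsidy: 605 - 6.5P = -78 + P gives P* = 1366/15, x* = 196/15.
With the subsidy, sellers receive Ps = Pb + 11 for each unit, where Pb is the price buyers pay.
Supply in terms of Pb becomes xs = -78 + 1(Pb + 11) = -67 + Pb. Setting this equal to demand: 605 - 6.5Pb = -67 + Pb, so Pb = 89.6.
Sellers receive Ps = 89.6 + 11 = 100.6; x' = 605 − 6.5·89.6 = 22.6.
The subsidy expands output by 22.6 − 196/15 = 143/15 past the efficient level; on those units the gap between marginal cost and willingness to pay runs from 0 up to 11.
DWL = ½ × 11 × 143/15 = 1573/30.

Deadweight loss = 1573/30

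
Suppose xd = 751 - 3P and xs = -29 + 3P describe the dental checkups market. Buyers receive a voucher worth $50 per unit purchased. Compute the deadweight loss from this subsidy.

Deadweight loss = $1875

Pre-subsidy: 751 - 3P = -29 + 3P gives P* = 130, x* = 361.
With the rebate, buyers effectively pay Pb = Ps − 50, where Ps is the price sellers receive.
Demand in terms of Ps becomes xd = 751 − 3(Ps − 50) = 901 - 3Ps. Setting this equal to supply: 901 - 3Ps = -29 + 3Ps, so Ps = 155.
Buyers pay Pb = 155 − 50 = 105; x' = -29 + 3·155 = 436.
The subsidy expands output by 436 − 361 = 75 past the efficient level; on those units the gap between marginal cost and willingness to pay runs from 0 up to 50.
DWL = ½ × 50 × 75 = 1875.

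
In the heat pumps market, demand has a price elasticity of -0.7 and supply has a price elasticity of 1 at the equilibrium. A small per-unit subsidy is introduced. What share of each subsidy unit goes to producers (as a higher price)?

Producer share = 7/17

For a small subsidy around the equilibrium, the benefit split depends on the relative slopes, which at a point are proportional to the elasticities.
Buyer share = εs/(εs + |εd|) = 1/(1 + 0.7) = 10/17; seller share = |εd|/(εs + |εd|) = 7/17.
So producers capture 7/17 of the subsidy.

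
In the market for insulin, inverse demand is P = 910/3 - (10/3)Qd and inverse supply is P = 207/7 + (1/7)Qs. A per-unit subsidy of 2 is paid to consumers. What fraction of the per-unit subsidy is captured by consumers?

Consumer share = 70/73

Pre-subsidy: 910/3 - (10/3)Q = 207/7 + (1/7)Q gives Q* = 5749/73 and P* = 2980/73.
With the rebate, buyers effectively pay Pb = Ps − 2, where Ps is the price sellers receive.
On the curves, Pb = 910/3 - (10/3)Q and Ps = 207/7 + (1/7)Q; the wedge Ps − Pb = 2 gives 207/7 + (1/7)Q − (910/3 - (10/3)Q) = 2, so Q' = 5791/73.
Then Pb = 910/3 − (10/3)·(5791/73) = 2840/73 and Ps = 207/7 + (1/7)·(5791/73) = 2986/73.
Buyers' price falls by P* − Pb = 2980/73 − 2840/73 = 140/73; sellers' price rises by Ps − P* = 2986/73 − 2980/73 = 6/73.
So consumers capture (140/73)/2 = 70/73 of each unit of subsidy.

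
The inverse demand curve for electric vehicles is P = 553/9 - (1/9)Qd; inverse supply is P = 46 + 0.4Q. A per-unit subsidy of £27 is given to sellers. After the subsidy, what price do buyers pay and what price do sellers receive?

Pre-subsidy: 553/9 - (1/9)Q = 46 + 0.4Q gives Q* = 695/23 and P* = 1336/23.
With the subsidy, sellers receive Ps = Pb + 27 for each unit, where Pb is the price buyers pay.
On the curves, Pb = 553/9 - (1/9)Q and Ps = 46 + 0.4Q; the wedge Ps − Pb = 27 gives 46 + 0.4Q − (553/9 - (1/9)Q) = 27, so Q' = 1910/23.
Then Pb = 553/9 − (1/9)·(1910/23) = 1201/23 and Ps = 46 + 0.4·(1910/23) = 1822/23.

Buyers pay 1201/23; sellers receive 1822/23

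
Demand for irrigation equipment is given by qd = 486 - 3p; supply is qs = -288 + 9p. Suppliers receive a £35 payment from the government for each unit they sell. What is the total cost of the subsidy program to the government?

Government cost = £12993.75

Pre-subsidy: 486 - 3p = -288 + 9p gives p* = 64.5, q* = 292.5.
With the subsidy, sellers receive ps = pb + 35 for each unit, where pb is the price buyers pay.
Supply in terms of pb becomes qs = -288 + 9(pb + 35) = 27 + 9pb. Setting this equal to demand: 486 - 3pb = 27 + 9pb, so pb = 38.25.
Sellers receive ps = 38.25 + 35 = 73.25; q' = 486 − 3·38.25 = 371.25.
Government outlay = subsidy × quantity = 35 × 371.25 = 12993.75.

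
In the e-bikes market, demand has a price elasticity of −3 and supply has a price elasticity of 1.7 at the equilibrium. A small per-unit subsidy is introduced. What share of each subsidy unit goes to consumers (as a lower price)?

For a small subsidy around the equilibrium, the benefit split depends on the relative slopes, which at a point are proportional to the elasticities.
Buyer share = εs/(εs + |εd|) = 1.7/(1.7 + 3) = 17/47; seller share = |εd|/(εs + |εd|) = 30/47.

Consumer share = 17/47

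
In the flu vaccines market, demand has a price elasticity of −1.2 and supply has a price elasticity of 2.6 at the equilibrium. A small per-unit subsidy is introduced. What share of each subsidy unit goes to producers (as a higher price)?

For a small subsidy around the equilibrium, the benefit split depends on the relative slopes, which at a point are proportional to the elasticities.
Buyer share = εs/(εs + |εd|) = 2.6/(2.6 + 1.2) = 13/19; seller share = |εd|/(εs + |εd|) = 6/19.
So producers capture 6/19 of the subsidy.

Producer share = 6/19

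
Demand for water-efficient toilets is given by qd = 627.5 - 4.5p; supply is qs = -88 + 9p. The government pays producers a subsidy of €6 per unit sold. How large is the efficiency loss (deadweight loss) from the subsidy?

Pre-subsidy: 627.5 - 4.5p = -88 + 9p gives p* = 53, q* = 389.
With the subsidy, sellers receive ps = pb + 6 for each unit, where pb is the price buyers pay.
Supply in terms of pb becomes qs = -88 + 9(pb + 6) = -34 + 9pb. Setting this equal to demand: 627.5 - 4.5pb = -34 + 9pb, so pb = 49.
Sellers receive ps = 49 + 6 = 55; q' = 627.5 − 4.5·49 = 407.
The subsidy expands output by 407 − 389 = 18 past the efficient level; on those units the gap between marginal cost and willingness to pay runs from 0 up to 6.
DWL = ½ × 6 × 18 = 54.

Deadweight loss = €54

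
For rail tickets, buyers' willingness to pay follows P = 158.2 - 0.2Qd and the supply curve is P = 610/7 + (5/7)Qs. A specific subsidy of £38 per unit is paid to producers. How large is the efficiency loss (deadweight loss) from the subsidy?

Pre-subsidy: 158.2 - 0.2Q = 610/7 + (5/7)Q gives Q* = 77.71875 and P* = 142.65625.
With the subsidy, sellers receive Ps = Pb + 38 for each unit, where Pb is the price buyers pay.
On the curves, Pb = 158.2 - 0.2Q and Ps = 610/7 + (5/7)Q; the wedge Ps − Pb = 38 gives 610/7 + (5/7)Q − (158.2 - 0.2Q) = 38, so Q' = 119.28125.
Then Pb = 158.2 − 0.2·119.28125 = 134.34375 and Ps = 610/7 + (5/7)·119.28125 = 172.34375.
The subsidy expands output by 119.28125 − 77.71875 = 41.5625 past the efficient level; on those units the gap between marginal cost and willingness to pay runs from 0 up to 38.
DWL = ½ × 38 × 41.5625 = 789.6875.

Deadweight loss = £789.6875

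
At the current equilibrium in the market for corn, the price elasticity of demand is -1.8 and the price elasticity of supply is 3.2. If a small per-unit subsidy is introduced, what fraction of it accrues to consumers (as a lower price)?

Consumer share = 0.64

For a small subsidy around the equilibrium, the benefit split depends on the relative slopes, which at a point are proportional to the elasticities.
Buyer share = εs/(εs + |εd|) = 3.2/(3.2 + 1.8) = 0.64; seller share = |εd|/(εs + |εd|) = 0.36.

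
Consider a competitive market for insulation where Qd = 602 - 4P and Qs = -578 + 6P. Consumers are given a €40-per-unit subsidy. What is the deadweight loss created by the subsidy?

Pre-subsidy: 602 - 4P = -578 + 6P gives P* = 118, Q* = 130.
With the rebate, buyers effectively pay Pb = Ps − 40, where Ps is the price sellers receive.
Demand in terms of Ps becomes Qd = 602 − 4(Ps − 40) = 762 - 4Ps. Setting this equal to supply: 762 - 4Ps = -578 + 6Ps, so Ps = 134.
Buyers pay Pb = 134 − 40 = 94; Q' = -578 + 6·134 = 226.
The subsidy expands output by 226 − 130 = 96 past the efficient level; on those units the gap between marginal cost and willingness to pay runs from 0 up to 40.
DWL = ½ × 40 × 96 = 1920.

Deadweight loss = €1920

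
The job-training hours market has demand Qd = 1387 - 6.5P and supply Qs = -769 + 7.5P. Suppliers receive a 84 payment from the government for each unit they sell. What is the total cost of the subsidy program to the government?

Pre-subsidy: 1387 - 6.5P = -769 + 7.5P gives P* = 154, Q* = 386.
With the subsidy, sellers receive Ps = Pb + 84 for each unit, where Pb is the price buyers pay.
Supply in terms of Pb becomes Qs = -769 + 7.5(Pb + 84) = -139 + 7.5Pb. Setting this equal to demand: 1387 - 6.5Pb = -139 + 7.5Pb, so Pb = 109.
Sellers receive Ps = 109 + 84 = 193; Q' = 1387 − 6.5·109 = 678.5.
Government outlay = subsidy × quantity = 84 × 678.5 = 56994.

Government cost = 56994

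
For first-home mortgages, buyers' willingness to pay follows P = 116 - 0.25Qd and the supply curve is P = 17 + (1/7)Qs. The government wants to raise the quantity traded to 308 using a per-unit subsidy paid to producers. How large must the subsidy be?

Required subsidy s = 22 per unit

At Q = 308, from the demand curve buyers pay Pb = 116 − 0.25·308 = 39; from the supply curve sellers need Ps = 17 + (1/7)·308 = 61.
The subsidy must fill the gap: s = Ps − Pb = 61 − 39 = 22.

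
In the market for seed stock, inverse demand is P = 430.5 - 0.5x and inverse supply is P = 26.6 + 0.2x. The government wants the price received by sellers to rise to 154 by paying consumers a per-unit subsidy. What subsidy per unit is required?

Required subsidy s = 42 per unit

At a seller price of 154, quantity supplied is -133 + 5·154 = 637.
Buyers absorb 637 only when they pay Pb = 430.5 − 0.5·637 = 112.
s = Ps − Pb = 154 − 112 = 42.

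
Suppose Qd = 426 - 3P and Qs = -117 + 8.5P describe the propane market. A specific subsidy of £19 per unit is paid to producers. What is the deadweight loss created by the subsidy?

Pre-subsidy: 426 - 3P = -117 + 8.5P gives P* = 1086/23, Q* = 6540/23.
With the subsidy, sellers receive Ps = Pb + 19 for each unit, where Pb is the price buyers pay.
Supply in terms of Pb becomes Qs = -117 + 8.5(Pb + 19) = 44.5 + 8.5Pb. Setting this equal to demand: 426 - 3Pb = 44.5 + 8.5Pb, so Pb = 763/23.
Sellers receive Ps = 763/23 + 19 = 1200/23; Q' = 426 − 3·(763/23) = 7509/23.
The subsidy expands output by 7509/23 − 6540/23 = 969/23 past the efficient level; on those units the gap between marginal cost and willingness to pay runs from 0 up to 19.
DWL = ½ × 19 × 969/23 = 18411/46.

Deadweight loss = 18411/46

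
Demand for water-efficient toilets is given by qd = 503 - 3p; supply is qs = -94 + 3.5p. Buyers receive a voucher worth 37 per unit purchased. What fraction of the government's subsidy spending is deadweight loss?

Pre-subsidy: 503 - 3p = -94 + 3.5p gives p* = 1194/13, q* = 2957/13.
With the rebate, buyers effectively pay pb = ps − 37, where ps is the price sellers receive.
Demand in terms of ps becomes qd = 503 − 3(ps − 37) = 614 - 3ps. Setting this equal to supply: 614 - 3ps = -94 + 3.5ps, so ps = 1416/13.
Buyers pay pb = 1416/13 − 37 = 935/13; q' = -94 + 3.5·(1416/13) = 3734/13.
ΔCS = ½(2957/13 + 3734/13)(1194/13 − 935/13) = 1732969/338; ΔPS = ½(2957/13 + 3734/13)(1416/13 − 1194/13) = 742701/169.
Government spending = 37 × 3734/13 = 138158/13.
DWL = ½ × 37 × (3734/13 − 2957/13) = 28749/26; fraction = (28749/26) / (138158/13) = 777/7468.

DWL / government spending = 777/7468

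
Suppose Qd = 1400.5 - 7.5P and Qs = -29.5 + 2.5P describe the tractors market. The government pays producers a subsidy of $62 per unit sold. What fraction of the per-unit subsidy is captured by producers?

Pre-subsidy: 1400.5 - 7.5P = -29.5 + 2.5P gives P* = 143, Q* = 328.
With the subsidy, sellers receive Ps = Pb + 62 for each unit, where Pb is the price buyers pay.
Supply in terms of Pb becomes Qs = -29.5 + 2.5(Pb + 62) = 125.5 + 2.5Pb. Setting this equal to demand: 1400.5 - 7.5Pb = 125.5 + 2.5Pb, so Pb = 127.5.
Sellers receive Ps = 127.5 + 62 = 189.5; Q' = 1400.5 − 7.5·127.5 = 444.25.
Buyers' price falls by P* − Pb = 143 − 127.5 = 15.5; sellers' price rises by Ps − P* = 189.5 − 143 = 46.5.
So producers capture 46.5/62 = 0.75 of each unit of subsidy.

Producer share = 0.75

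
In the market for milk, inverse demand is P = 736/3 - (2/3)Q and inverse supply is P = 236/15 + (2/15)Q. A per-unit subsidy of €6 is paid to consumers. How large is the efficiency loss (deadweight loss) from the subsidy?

Pre-subsidy: 736/3 - (2/3)Q = 236/15 + (2/15)Q gives Q* = 287 and P* = 54.
With the rebate, buyers effectively pay Pb = Ps − 6, where Ps is the price sellers receive.
On the curves, Pb = 736/3 - (2/3)Q and Ps = 236/15 + (2/15)Q; the wedge Ps − Pb = 6 gives 236/15 + (2/15)Q − (736/3 - (2/3)Q) = 6, so Q' = 294.5.
Then Pb = 736/3 − (2/3)·294.5 = 49 and Ps = 236/15 + (2/15)·294.5 = 55.
The subsidy expands output by 294.5 − 287 = 7.5 past the efficient level; on those units the gap between marginal cost and willingness to pay runs from 0 up to 6.
DWL = ½ × 6 × 7.5 = 22.5.

Deadweight loss = €22.5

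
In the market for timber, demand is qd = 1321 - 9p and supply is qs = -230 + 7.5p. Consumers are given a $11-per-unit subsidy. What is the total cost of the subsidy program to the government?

Pre-subsidy: 1321 - 9p = -230 + 7.5p gives p* = 94, q* = 475.
With the rebate, buyers effectively pay pb = ps − 11, where ps is the price sellers receive.
Demand in terms of ps becomes qd = 1321 − 9(ps − 11) = 1420 - 9ps. Setting this equal to supply: 1420 - 9ps = -230 + 7.5ps, so ps = 100.
Buyers pay pb = 100 − 11 = 89; q' = -230 + 7.5·100 = 520.
Government outlay = subsidy × quantity = 11 × 520 = 5720.

Government cost = $5720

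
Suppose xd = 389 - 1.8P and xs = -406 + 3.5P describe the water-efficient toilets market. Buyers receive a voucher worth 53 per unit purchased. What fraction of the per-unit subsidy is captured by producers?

Pre-subsidy: 389 - 1.8P = -406 + 3.5P gives P* = 150, x* = 119.
With the rebate, buyers effectively pay Pb = Ps − 53, where Ps is the price sellers receive.
Demand in terms of Ps becomes xd = 389 − 1.8(Ps − 53) = 484.4 - 1.8Ps. Setting this equal to supply: 484.4 - 1.8Ps = -406 + 3.5Ps, so Ps = 168.
Buyers pay Pb = 168 − 53 = 115; x' = -406 + 3.5·168 = 182.
Buyers' price falls by P* − Pb = 150 − 115 = 35; sellers' price rises by Ps − P* = 168 − 150 = 18.
So producers capture 18/53 = 18/53 of each unit of subsidy.

Producer share = 18/53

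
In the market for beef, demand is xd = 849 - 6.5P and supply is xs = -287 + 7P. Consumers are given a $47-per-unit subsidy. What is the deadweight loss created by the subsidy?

Pre-subsidy: 849 - 6.5P = -287 + 7P gives P* = 2272/27, x* = 8155/27.
With the rebate, buyers effectively pay Pb = Ps − 47, where Ps is the price sellers receive.
Demand in terms of Ps becomes xd = 849 − 6.5(Ps − 47) = 1154.5 - 6.5Ps. Setting this equal to supply: 1154.5 - 6.5Ps = -287 + 7Ps, so Ps = 961/9.
Buyers pay Pb = 961/9 − 47 = 538/9; x' = -287 + 7·(961/9) = 4144/9.
The subsidy expands output by 4144/9 − 8155/27 = 4277/27 past the efficient level; on those units the gap between marginal cost and willingness to pay runs from 0 up to 47.
DWL = ½ × 47 × 4277/27 = 201019/54.

Deadweight loss = 201019/54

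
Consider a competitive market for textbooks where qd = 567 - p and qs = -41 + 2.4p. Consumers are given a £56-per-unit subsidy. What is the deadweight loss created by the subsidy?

Pre-subsidy: 567 - p = -41 + 2.4p gives p* = 3040/17, q* = 6599/17.
With the rebate, buyers effectively pay pb = ps − 56, where ps is the price sellers receive.
Demand in terms of ps becomes qd = 567 − 1(ps − 56) = 623 - ps. Setting this equal to supply: 623 - ps = -41 + 2.4ps, so ps = 3320/17.
Buyers pay pb = 3320/17 − 56 = 2368/17; q' = -41 + 2.4·(3320/17) = 7271/17.
The subsidy expands output by 7271/17 − 6599/17 = 672/17 past the efficient level; on those units the gap between marginal cost and willingness to pay runs from 0 up to 56.
DWL = ½ × 56 × 672/17 = 18816/17.

Deadweight loss = 18816/17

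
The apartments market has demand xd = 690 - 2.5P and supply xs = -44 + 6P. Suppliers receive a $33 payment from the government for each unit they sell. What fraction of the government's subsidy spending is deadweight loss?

DWL / government spending = 99/1810

Pre-subsidy: 690 - 2.5P = -44 + 6P gives P* = 1468/17, x* = 8060/17.
With the subsidy, sellers receive Ps = Pb + 33 for each unit, where Pb is the price buyers pay.
Supply in terms of Pb becomes xs = -44 + 6(Pb + 33) = 154 + 6Pb. Setting this equal to demand: 690 - 2.5Pb = 154 + 6Pb, so Pb = 1072/17.
Sellers receive Ps = 1072/17 + 33 = 1633/17; x' = 690 − 2.5·(1072/17) = 9050/17.
ΔCS = ½(8060/17 + 9050/17)(1468/17 − 1072/17) = 3387780/289; ΔPS = ½(8060/17 + 9050/17)(1633/17 − 1468/17) = 1411575/289.
Government spending = 33 × 9050/17 = 298650/17.
DWL = ½ × 33 × (9050/17 − 8060/17) = 16335/17; fraction = (16335/17) / (298650/17) = 99/1810.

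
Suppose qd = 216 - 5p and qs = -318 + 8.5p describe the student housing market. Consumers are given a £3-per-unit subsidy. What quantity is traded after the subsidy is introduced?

q' = 83/3

Pre-subsidy: 216 - 5p = -318 + 8.5p gives p* = 356/9, q* = 164/9.
With the rebate, buyers effectively pay pb = ps − 3, where ps is the price sellers receive.
Demand in terms of ps becomes qd = 216 − 5(ps − 3) = 231 - 5ps. Setting this equal to supply: 231 - 5ps = -318 + 8.5ps, so ps = 122/3.
Buyers pay pb = 122/3 − 3 = 113/3; q' = -318 + 8.5·(122/3) = 83/3.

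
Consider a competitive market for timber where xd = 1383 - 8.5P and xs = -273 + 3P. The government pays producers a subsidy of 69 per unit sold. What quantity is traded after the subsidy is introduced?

x' = 312

Pre-subsidy: 1383 - 8.5P = -273 + 3P gives P* = 144, x* = 159.
With the subsidy, sellers receive Ps = Pb + 69 for each unit, where Pb is the price buyers pay.
Supply in terms of Pb becomes xs = -273 + 3(Pb + 69) = -66 + 3Pb. Setting this equal to demand: 1383 - 8.5Pb = -66 + 3Pb, so Pb = 126.
Sellers receive Ps = 126 + 69 = 195; x' = 1383 − 8.5·126 = 312.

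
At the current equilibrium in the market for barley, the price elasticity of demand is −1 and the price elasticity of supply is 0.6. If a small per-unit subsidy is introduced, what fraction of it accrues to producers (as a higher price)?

For a small subsidy around the equilibrium, the benefit split depends on the relative slopes, which at a point are proportional to the elasticities.
Buyer share = εs/(εs + |εd|) = 0.6/(0.6 + 1) = 0.375; seller share = |εd|/(εs + |εd|) = 0.625.
So producers capture 0.625 of the subsidy.

Producer share = 0.625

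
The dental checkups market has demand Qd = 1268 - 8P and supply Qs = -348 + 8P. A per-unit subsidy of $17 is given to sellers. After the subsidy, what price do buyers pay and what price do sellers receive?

Buyers pay $92.5; sellers receive $109.5

Pre-subsidy: 1268 - 8P = -348 + 8P gives P* = 101, Q* = 460.
With the subsidy, sellers receive Ps = Pb + 17 for each unit, where Pb is the price buyers pay.
Supply in terms of Pb becomes Qs = -348 + 8(Pb + 17) = -212 + 8Pb. Setting this equal to demand: 1268 - 8Pb = -212 + 8Pb, so Pb = 92.5.
Sellers receive Ps = 92.5 + 17 = 109.5; Q' = 1268 − 8·92.5 = 528.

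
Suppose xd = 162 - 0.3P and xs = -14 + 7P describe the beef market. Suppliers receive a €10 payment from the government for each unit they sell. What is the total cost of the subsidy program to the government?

Government cost = 115080/73

Pre-subsidy: 162 - 0.3P = -14 + 7P gives P* = 1760/73, x* = 11298/73.
With the subsidy, sellers receive Ps = Pb + 10 for each unit, where Pb is the price buyers pay.
Supply in terms of Pb becomes xs = -14 + 7(Pb + 10) = 56 + 7Pb. Setting this equal to demand: 162 - 0.3Pb = 56 + 7Pb, so Pb = 1060/73.
Sellers receive Ps = 1060/73 + 10 = 1790/73; x' = 162 − 0.3·(1060/73) = 11508/73.
Government outlay = subsidy × quantity = 10 × 11508/73 = 115080/73.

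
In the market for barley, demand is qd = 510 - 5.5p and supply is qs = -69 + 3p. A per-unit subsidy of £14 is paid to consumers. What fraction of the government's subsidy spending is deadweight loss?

Pre-subsidy: 510 - 5.5p = -69 + 3p gives p* = 1158/17, q* = 2301/17.
With the rebate, buyers effectively pay pb = ps − 14, where ps is the price sellers receive.
Demand in terms of ps becomes qd = 510 − 5.5(ps − 14) = 587 - 5.5ps. Setting this equal to supply: 587 - 5.5ps = -69 + 3ps, so ps = 1312/17.
Buyers pay pb = 1312/17 − 14 = 1074/17; q' = -69 + 3·(1312/17) = 2763/17.
ΔCS = ½(2301/17 + 2763/17)(1158/17 − 1074/17) = 212688/289; ΔPS = ½(2301/17 + 2763/17)(1312/17 − 1158/17) = 389928/289.
Government spending = 14 × 2763/17 = 38682/17.
DWL = ½ × 14 × (2763/17 − 2301/17) = 3234/17; fraction = (3234/17) / (38682/17) = 77/921.

DWL / government spending = 77/921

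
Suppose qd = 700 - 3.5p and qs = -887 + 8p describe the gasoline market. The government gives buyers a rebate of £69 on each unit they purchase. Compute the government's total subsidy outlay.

Pre-subsidy: 700 - 3.5p = -887 + 8p gives p* = 138, q* = 217.
With the rebate, buyers effectively pay pb = ps − 69, where ps is the price sellers receive.
Demand in terms of ps becomes qd = 700 − 3.5(ps − 69) = 941.5 - 3.5ps. Setting this equal to supply: 941.5 - 3.5ps = -887 + 8ps, so ps = 159.
Buyers pay pb = 159 − 69 = 90; q' = -887 + 8·159 = 385.
Government outlay = subsidy × quantity = 69 × 385 = 26565.

Government cost = £26565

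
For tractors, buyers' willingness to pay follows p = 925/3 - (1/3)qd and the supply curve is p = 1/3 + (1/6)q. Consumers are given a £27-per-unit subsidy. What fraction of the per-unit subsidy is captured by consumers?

Consumer share = 2/3

Pre-subsidy: 925/3 - (1/3)q = 1/3 + (1/6)q gives q* = 616 and p* = 103.
With the rebate, buyers effectively pay pb = ps − 27, where ps is the price sellers receive.
On the curves, pb = 925/3 - (1/3)q and ps = 1/3 + (1/6)q; the wedge ps − pb = 27 gives 1/3 + (1/6)q − (925/3 - (1/3)q) = 27, so q' = 670.
Then pb = 925/3 − (1/3)·670 = 85 and ps = 1/3 + (1/6)·670 = 112.
Buyers' price falls by p* − pb = 103 − 85 = 18; sellers' price rises by ps − p* = 112 − 103 = 9.
So consumers capture 18/27 = 2/3 of each unit of subsidy.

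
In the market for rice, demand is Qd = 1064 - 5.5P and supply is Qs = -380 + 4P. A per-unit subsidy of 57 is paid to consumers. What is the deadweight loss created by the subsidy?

Deadweight loss = 3762

Pre-subsidy: 1064 - 5.5P = -380 + 4P gives P* = 152, Q* = 228.
With the rebate, buyers effectively pay Pb = Ps − 57, where Ps is the price sellers receive.
Demand in terms of Ps becomes Qd = 1064 − 5.5(Ps − 57) = 1377.5 - 5.5Ps. Setting this equal to supply: 1377.5 - 5.5Ps = -380 + 4Ps, so Ps = 185.
Buyers pay Pb = 185 − 57 = 128; Q' = -380 + 4·185 = 360.
The subsidy expands output by 360 − 228 = 132 past the efficient level; on those units the gap between marginal cost and willingness to pay runs from 0 up to 57.
DWL = ½ × 57 × 132 = 3762.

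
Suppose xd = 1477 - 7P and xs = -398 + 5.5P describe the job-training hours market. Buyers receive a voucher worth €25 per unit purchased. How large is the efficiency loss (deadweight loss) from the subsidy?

Deadweight loss = €962.5

Pre-subsidy: 1477 - 7P = -398 + 5.5P gives P* = 150, x* = 427.
With the rebate, buyers effectively pay Pb = Ps − 25, where Ps is the price sellers receive.
Demand in terms of Ps becomes xd = 1477 − 7(Ps − 25) = 1652 - 7Ps. Setting this equal to supply: 1652 - 7Ps = -398 + 5.5Ps, so Ps = 164.
Buyers pay Pb = 164 − 25 = 139; x' = -398 + 5.5·164 = 504.
The subsidy expands output by 504 − 427 = 77 past the efficient level; on those units the gap between marginal cost and willingness to pay runs from 0 up to 25.
DWL = ½ × 25 × 77 = 962.5.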